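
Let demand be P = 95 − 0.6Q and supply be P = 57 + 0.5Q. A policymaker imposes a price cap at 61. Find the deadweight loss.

Competitive equilibrium: 95 − 0.6Q = 57 + 0.5Q → Q* = 34.5455, P* = 74.2727.
At the ceiling P = 61, quantity supplied = (61 − 57)/0.5 = 8.
Willingness to pay at Q' = 8: 95 − 0.6·8 = 90.2.
ΔQ = 34.5455 − 8 = 26.5455; wedge = 90.2 − 61 = 29.2.
Welfare loss = ½ × 26.5455 × 29.2 = 387.56.

387.56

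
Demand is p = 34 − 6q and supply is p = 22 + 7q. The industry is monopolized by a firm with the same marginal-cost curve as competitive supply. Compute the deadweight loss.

0.55

Competitive equilibrium: 34 − 6q = 22 + 7q → q* = 0.9231, p* = 28.4615.
Marginal revenue: MR = 34 − 12q. Set MR = MC: 34 − 12q = 22 + 7q → q_m = 0.6316.
Price p_m = 34 − 6·0.6316 = 30.2104; MC(q_m) = 22 + 7·0.6316 = 26.4212.
Competitive q* = 0.9231, so Δq = 0.2915; wedge = 30.2104 − 26.4212 = 3.7892.
The triangle = ½ × 0.2915 × 3.7892 = 0.55.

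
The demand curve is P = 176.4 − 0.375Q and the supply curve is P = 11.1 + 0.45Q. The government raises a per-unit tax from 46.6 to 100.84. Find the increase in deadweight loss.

Competitive equilibrium: 176.4 − 0.375Q = 11.1 + 0.45Q → Q* = 200.3636, P* = 101.2636.
For a per-unit tax t: ΔQ = t/0.825, so DWL = ½·t·(t/0.825) = t²/1.65.
At t = 46.6: DWL = 1316.097. At t = 100.84: DWL = 6162.8519.
Increase = 6162.8519 − 1316.097 = 4846.75.

4846.75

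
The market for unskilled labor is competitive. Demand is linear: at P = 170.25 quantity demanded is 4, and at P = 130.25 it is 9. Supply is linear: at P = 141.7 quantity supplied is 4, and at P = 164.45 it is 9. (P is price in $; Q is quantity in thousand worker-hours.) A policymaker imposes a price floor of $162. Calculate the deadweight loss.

Demand slope = (130.25 − 170.25)/(9 − 4) = −8, so P = 202.25 − 8Q.
Supply slope = (164.45 − 141.7)/(9 − 4) = 4.55, so P = 123.5 + 4.55Q.
Competitive equilibrium: 202.25 − 8Q = 123.5 + 4.55Q → Q* = 6.2749, P* = 152.0508.
At the floor P = 162, quantity demanded = (202.25 − 162)/8 = 5.03125.
Sellers' marginal cost at Q' = 5.03125: 123.5 + 4.55·5.03125 = 146.39219.
ΔQ = 6.2749 − 5.03125 = 1.24365; wedge = 162 − 146.39219 = 15.60781.
Deadweight loss = ½ × 1.24365 × 15.60781 = $9.71 thousand.

$9.71 thousand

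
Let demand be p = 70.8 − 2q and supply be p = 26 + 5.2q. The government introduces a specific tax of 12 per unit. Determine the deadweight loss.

10

Competitive equilibrium: 70.8 − 2q = 26 + 5.2q → q* = 6.2222, p* = 58.3556.
With the tax, the buyer price exceeds the seller price by 12: (70.8 − 2q) − (26 + 5.2q) = 12 → q' = 4.5556.
Δq = 6.2222 − 4.5556 = 1.6666; the wedge equals the tax, 12.
Deadweight loss = ½ × 1.6666 × 12 = 10.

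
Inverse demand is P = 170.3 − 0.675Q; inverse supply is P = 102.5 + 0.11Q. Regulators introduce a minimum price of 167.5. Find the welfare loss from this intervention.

Competitive equilibrium: 170.3 − 0.675Q = 102.5 + 0.11Q → Q* = 86.3694, P* = 112.0006.
At the floor P = 167.5, quantity demanded = (170.3 − 167.5)/0.675 = 4.1481.
Sellers' marginal cost at Q' = 4.1481: 102.5 + 0.11·4.1481 = 102.9563.
ΔQ = 86.3694 − 4.1481 = 82.2213; wedge = 167.5 − 102.9563 = 64.5437.
Welfare loss = ½ × 82.2213 × 64.5437 = 2653.43.

2653.43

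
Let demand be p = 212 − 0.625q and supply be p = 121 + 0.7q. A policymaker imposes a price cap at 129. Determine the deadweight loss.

Competitive equilibrium: 212 − 0.625q = 121 + 0.7q → q* = 68.67925, p* = 169.07547.
At the ceiling p = 129, quantity supplied = (129 − 121)/0.7 = 11.42857.
Willingness to pay at q' = 11.42857: 212 − 0.625·11.42857 = 204.85714.
Δq = 68.67925 − 11.42857 = 57.25068; wedge = 204.85714 − 129 = 75.85714.
The triangle = ½ × 57.25068 × 75.85714 = 2171.44.

2171.44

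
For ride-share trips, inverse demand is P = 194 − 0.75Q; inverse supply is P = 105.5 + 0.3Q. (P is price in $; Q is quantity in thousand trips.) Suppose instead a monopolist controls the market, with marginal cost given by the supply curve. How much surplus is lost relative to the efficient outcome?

Competitive equilibrium: 194 − 0.75Q = 105.5 + 0.3Q → Q* = 84.2857, P* = 130.7857.
Marginal revenue: MR = 194 − 1.5Q. Set MR = MC: 194 − 1.5Q = 105.5 + 0.3Q → Q_m = 49.1667.
Price P_m = 194 − 0.75·49.1667 = 157.125; MC(Q_m) = 105.5 + 0.3·49.1667 = 120.25.
Competitive Q* = 84.2857, so ΔQ = 35.119; wedge = 157.125 − 120.25 = 36.875.
The triangle = ½ × 35.119 × 36.875 = $647.51 thousand.

$647.51 thousand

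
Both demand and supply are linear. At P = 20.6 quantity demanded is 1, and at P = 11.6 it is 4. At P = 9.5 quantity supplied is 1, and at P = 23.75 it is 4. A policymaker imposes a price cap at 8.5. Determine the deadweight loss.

Demand slope = (11.6 − 20.6)/(4 − 1) = −3, so P = 23.6 − 3Q.
Supply slope = (23.75 − 9.5)/(4 − 1) = 4.75, so P = 4.75 + 4.75Q.
Competitive equilibrium: 23.6 − 3Q = 4.75 + 4.75Q → Q* = 2.4323, P* = 16.3032.
At the ceiling P = 8.5, quantity supplied = (8.5 − 4.75)/4.75 = 0.7895.
Willingness to pay at Q' = 0.7895: 23.6 − 3·0.7895 = 21.2315.
ΔQ = 2.4323 − 0.7895 = 1.6428; wedge = 21.2315 − 8.5 = 12.7315.
Deadweight loss = ½ × 1.6428 × 12.7315 = 10.46.

10.46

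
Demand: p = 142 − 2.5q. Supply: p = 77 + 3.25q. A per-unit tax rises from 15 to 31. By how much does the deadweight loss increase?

64

Competitive equilibrium: 142 − 2.5q = 77 + 3.25q → q* = 11.3043, p* = 113.7391.
For a per-unit tax t: Δq = t/5.75, so DWL = ½·t·(t/5.75) = t²/11.5.
At t = 15: DWL = 19.565. At t = 31: DWL = 83.565.
Increase = 83.565 − 19.565 = 64.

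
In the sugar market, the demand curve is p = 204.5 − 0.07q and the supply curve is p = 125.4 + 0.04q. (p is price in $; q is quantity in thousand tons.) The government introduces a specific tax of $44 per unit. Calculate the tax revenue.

$14040 thousand

Competitive equilibrium: 204.5 − 0.07q = 125.4 + 0.04q → q* = 719.0909, p* = 154.1636.
With the tax, the buyer price exceeds the seller price by 44: (204.5 − 0.07q) − (125.4 + 0.04q) = 44 → q' = 319.0909.
Tax revenue = 44 × 319.0909 = $14040 thousand.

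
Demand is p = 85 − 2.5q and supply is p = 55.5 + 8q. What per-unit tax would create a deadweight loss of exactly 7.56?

Competitive equilibrium: 85 − 2.5q = 55.5 + 8q → q* = 2.8095, p* = 77.9762.
A tax t gives Δq = t/10.5 and wedge t, so DWL = t²/21.
t²/21 = 7.56 → t² = 158.76 → t = 12.6.

12.6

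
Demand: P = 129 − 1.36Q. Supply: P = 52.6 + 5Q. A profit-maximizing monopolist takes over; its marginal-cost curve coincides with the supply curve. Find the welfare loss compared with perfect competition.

Competitive equilibrium: 129 − 1.36Q = 52.6 + 5Q → Q* = 12.0126, P* = 112.6629.
Marginal revenue: MR = 129 − 2.72Q. Set MR = MC: 129 − 2.72Q = 52.6 + 5Q → Q_m = 9.8964.
Price P_m = 129 − 1.36·9.8964 = 115.5409; MC(Q_m) = 52.6 + 5·9.8964 = 102.082.
Competitive Q* = 12.0126, so ΔQ = 2.1162; wedge = 115.5409 − 102.082 = 13.4589.
DWL = ½ × 2.1162 × 13.4589 = 14.24.

14.24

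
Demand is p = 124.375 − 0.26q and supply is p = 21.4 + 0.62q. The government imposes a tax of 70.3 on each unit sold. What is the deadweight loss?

Competitive equilibrium: 124.375 − 0.26q = 21.4 + 0.62q → q* = 117.01705, p* = 93.95057.
With the tax, the buyer price exceeds the seller price by 70.3: (124.375 − 0.26q) − (21.4 + 0.62q) = 70.3 → q' = 37.13068.
Δq = 117.01705 − 37.13068 = 79.88637; the wedge equals the tax, 70.3.
DWL = ½ × 79.88637 × 70.3 = 2808.01.

2808.01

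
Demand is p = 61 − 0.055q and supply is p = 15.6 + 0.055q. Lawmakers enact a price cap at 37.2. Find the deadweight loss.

22

Competitive equilibrium: 61 − 0.055q = 15.6 + 0.055q → q* = 412.7273, p* = 38.3.
At the ceiling p = 37.2, quantity supplied = (37.2 − 15.6)/0.055 = 392.7273.
Willingness to pay at q' = 392.7273: 61 − 0.055·392.7273 = 39.4.
Δq = 412.7273 − 392.7273 = 20; wedge = 39.4 − 37.2 = 2.2.
DWL = ½ × 20 × 2.2 = 22.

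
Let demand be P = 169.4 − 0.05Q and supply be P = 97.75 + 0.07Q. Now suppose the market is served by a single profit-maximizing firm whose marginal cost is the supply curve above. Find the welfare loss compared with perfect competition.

1850.39

Competitive equilibrium: 169.4 − 0.05Q = 97.75 + 0.07Q → Q* = 597.08333, P* = 139.54583.
Marginal revenue: MR = 169.4 − 0.1Q. Set MR = MC: 169.4 − 0.1Q = 97.75 + 0.07Q → Q_m = 421.47059.
Price P_m = 169.4 − 0.05·421.47059 = 148.32647; MC(Q_m) = 97.75 + 0.07·421.47059 = 127.25294.
Competitive Q* = 597.08333, so ΔQ = 175.61274; wedge = 148.32647 − 127.25294 = 21.07353.
Welfare loss = ½ × 175.61274 × 21.07353 = 1850.39.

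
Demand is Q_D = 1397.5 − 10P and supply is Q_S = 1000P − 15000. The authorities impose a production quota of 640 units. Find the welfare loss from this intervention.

In inverse form: demand P = 139.75 − 0.1Q, supply P = 15 + 0.001Q.
Competitive equilibrium: 139.75 − 0.1Q = 15 + 0.001Q → Q* = 1235.1485, P* = 16.2351.
At Q = 640: demand price = 139.75 − 0.1·640 = 75.75; supply price = 15 + 0.001·640 = 15.64.
ΔQ = 1235.1485 − 640 = 595.1485; wedge = 75.75 − 15.64 = 60.11.
Welfare loss = ½ × 595.1485 × 60.11 = 17887.19.

17887.19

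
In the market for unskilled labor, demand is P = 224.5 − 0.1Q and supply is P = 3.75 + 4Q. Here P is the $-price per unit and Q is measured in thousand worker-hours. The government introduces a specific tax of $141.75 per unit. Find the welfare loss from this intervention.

$2450.37 thousand

Competitive equilibrium: 224.5 − 0.1Q = 3.75 + 4Q → Q* = 53.84146, P* = 219.11585.
With the tax, the buyer price exceeds the seller price by 141.75: (224.5 − 0.1Q) − (3.75 + 4Q) = 141.75 → Q' = 19.26829.
ΔQ = 53.84146 − 19.26829 = 34.57317; the wedge equals the tax, 141.75.
The triangle = ½ × 34.57317 × 141.75 = $2450.37 thousand.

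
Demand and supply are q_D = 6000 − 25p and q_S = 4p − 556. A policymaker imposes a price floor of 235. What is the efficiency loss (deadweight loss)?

7228.56

In inverse form: demand p = 240 − 0.04q, supply p = 139 + 0.25q.
Competitive equilibrium: 240 − 0.04q = 139 + 0.25q → q* = 348.2759, p* = 226.069.
At the floor p = 235, quantity demanded = (240 − 235)/0.04 = 125.
Sellers' marginal cost at q' = 125: 139 + 0.25·125 = 170.25.
Δq = 348.2759 − 125 = 223.2759; wedge = 235 − 170.25 = 64.75.
The triangle = ½ × 223.2759 × 64.75 = 7228.56.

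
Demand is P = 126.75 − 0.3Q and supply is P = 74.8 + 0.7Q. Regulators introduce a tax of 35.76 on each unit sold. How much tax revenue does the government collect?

578.95

Competitive equilibrium: 126.75 − 0.3Q = 74.8 + 0.7Q → Q* = 51.95, P* = 111.165.
With the tax, the buyer price exceeds the seller price by 35.76: (126.75 − 0.3Q) − (74.8 + 0.7Q) = 35.76 → Q' = 16.19.
Tax revenue = 35.76 × 16.19 = 578.95.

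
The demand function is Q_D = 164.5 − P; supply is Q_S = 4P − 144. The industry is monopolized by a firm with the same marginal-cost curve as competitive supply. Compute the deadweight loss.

1304.67

In inverse form: demand P = 164.5 − Q, supply P = 36 + 0.25Q.
Competitive equilibrium: 164.5 − Q = 36 + 0.25Q → Q* = 102.8, P* = 61.7.
Marginal revenue: MR = 164.5 − 2Q. Set MR = MC: 164.5 − 2Q = 36 + 0.25Q → Q_m = 57.1111.
Price P_m = 164.5 − 1·57.1111 = 107.3889; MC(Q_m) = 36 + 0.25·57.1111 = 50.2778.
Competitive Q* = 102.8, so ΔQ = 45.6889; wedge = 107.3889 − 50.2778 = 57.1111.
DWL = ½ × 45.6889 × 57.1111 = 1304.67.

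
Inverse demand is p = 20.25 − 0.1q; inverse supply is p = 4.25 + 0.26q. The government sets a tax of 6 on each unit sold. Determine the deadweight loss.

50

Competitive equilibrium: 20.25 − 0.1q = 4.25 + 0.26q → q* = 44.4444, p* = 15.8056.
With the tax, the buyer price exceeds the seller price by 6: (20.25 − 0.1q) − (4.25 + 0.26q) = 6 → q' = 27.7778.
Δq = 44.4444 − 27.7778 = 16.6666; the wedge equals the tax, 6.
DWL = ½ × 16.6666 × 6 = 50.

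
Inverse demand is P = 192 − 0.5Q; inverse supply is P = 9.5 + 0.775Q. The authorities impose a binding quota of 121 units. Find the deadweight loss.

Competitive equilibrium: 192 − 0.5Q = 9.5 + 0.775Q → Q* = 143.1373, P* = 120.4314.
At Q = 121: demand price = 192 − 0.5·121 = 131.5; supply price = 9.5 + 0.775·121 = 103.275.
ΔQ = 143.1373 − 121 = 22.1373; wedge = 131.5 − 103.275 = 28.225.
Welfare loss = ½ × 22.1373 × 28.225 = 312.41.

312.41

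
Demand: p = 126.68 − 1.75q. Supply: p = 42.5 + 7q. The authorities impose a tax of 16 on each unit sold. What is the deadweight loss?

Competitive equilibrium: 126.68 − 1.75q = 42.5 + 7q → q* = 9.6206, p* = 109.844.
With the tax, the buyer price exceeds the seller price by 16: (126.68 − 1.75q) − (42.5 + 7q) = 16 → q' = 7.792.
Δq = 9.6206 − 7.792 = 1.8286; the wedge equals the tax, 16.
DWL = ½ × 1.8286 × 16 = 14.63.

14.63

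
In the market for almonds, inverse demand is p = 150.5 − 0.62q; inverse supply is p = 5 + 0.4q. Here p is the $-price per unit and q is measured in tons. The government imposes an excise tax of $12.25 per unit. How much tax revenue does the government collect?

Competitive equilibrium: 150.5 − 0.62q = 5 + 0.4q → q* = 142.6471, p* = 62.0588.
With the tax, the buyer price exceeds the seller price by 12.25: (150.5 − 0.62q) − (5 + 0.4q) = 12.25 → q' = 130.6373.
Tax revenue = 12.25 × 130.6373 = $1600.31.

$1600.31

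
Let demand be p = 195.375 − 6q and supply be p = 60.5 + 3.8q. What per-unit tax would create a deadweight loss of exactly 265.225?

Competitive equilibrium: 195.375 − 6q = 60.5 + 3.8q → q* = 13.7628, p* = 112.7985.
A tax t gives Δq = t/9.8 and wedge t, so DWL = t²/19.6.
t²/19.6 = 265.225 → t² = 5198.41 → t = 72.1.

72.1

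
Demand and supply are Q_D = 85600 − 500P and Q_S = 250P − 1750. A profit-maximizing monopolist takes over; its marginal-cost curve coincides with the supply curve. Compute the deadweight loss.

In inverse form: demand P = 171.2 − 0.002Q, supply P = 7 + 0.004Q.
Competitive equilibrium: 171.2 − 0.002Q = 7 + 0.004Q → Q* = 27366.6667, P* = 116.4667.
Marginal revenue: MR = 171.2 − 0.004Q. Set MR = MC: 171.2 − 0.004Q = 7 + 0.004Q → Q_m = 20525.
Price P_m = 171.2 − 0.002·20525 = 130.15; MC(Q_m) = 7 + 0.004·20525 = 89.1.
Competitive Q* = 27366.6667, so ΔQ = 6841.6667; wedge = 130.15 − 89.1 = 41.05.
DWL = ½ × 6841.6667 × 41.05 = 140425.21.

140425.21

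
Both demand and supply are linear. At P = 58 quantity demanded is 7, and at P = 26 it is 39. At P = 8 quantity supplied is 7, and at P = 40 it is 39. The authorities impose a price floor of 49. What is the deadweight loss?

Demand slope = (26 − 58)/(39 − 7) = −1, so P = 65 − Q.
Supply slope = (40 − 8)/(39 − 7) = 1, so P = 1 + Q.
Competitive equilibrium: 65 − Q = 1 + Q → Q* = 32, P* = 33.
At the floor P = 49, quantity demanded = (65 − 49)/1 = 16.
Sellers' marginal cost at Q' = 16: 1 + 1·16 = 17.
ΔQ = 32 − 16 = 16; wedge = 49 − 17 = 32.
The triangle = ½ × 16 × 32 = 256.

256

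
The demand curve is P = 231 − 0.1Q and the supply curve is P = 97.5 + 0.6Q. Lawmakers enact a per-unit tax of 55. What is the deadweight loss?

2160.71

Competitive equilibrium: 231 − 0.1Q = 97.5 + 0.6Q → Q* = 190.7143, P* = 211.9286.
With the tax, the buyer price exceeds the seller price by 55: (231 − 0.1Q) − (97.5 + 0.6Q) = 55 → Q' = 112.1429.
ΔQ = 190.7143 − 112.1429 = 78.5714; the wedge equals the tax, 55.
Welfare loss = ½ × 78.5714 × 55 = 2160.71.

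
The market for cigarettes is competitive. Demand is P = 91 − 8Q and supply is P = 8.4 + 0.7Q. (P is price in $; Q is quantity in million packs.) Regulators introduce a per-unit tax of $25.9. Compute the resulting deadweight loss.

Competitive equilibrium: 91 − 8Q = 8.4 + 0.7Q → Q* = 9.4943, P* = 15.046.
With the tax, the buyer price exceeds the seller price by 25.9: (91 − 8Q) − (8.4 + 0.7Q) = 25.9 → Q' = 6.5172.
ΔQ = 9.4943 − 6.5172 = 2.9771; the wedge equals the tax, 25.9.
The triangle = ½ × 2.9771 × 25.9 = $38.55 million.

$38.55 million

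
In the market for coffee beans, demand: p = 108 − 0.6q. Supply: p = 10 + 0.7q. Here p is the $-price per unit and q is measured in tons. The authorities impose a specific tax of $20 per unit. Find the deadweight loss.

Competitive equilibrium: 108 − 0.6q = 10 + 0.7q → q* = 75.3846, p* = 62.7692.
With the tax, the buyer price exceeds the seller price by 20: (108 − 0.6q) − (10 + 0.7q) = 20 → q' = 60.
Δq = 75.3846 − 60 = 15.3846; the wedge equals the tax, 20.
Welfare loss = ½ × 15.3846 × 20 = $153.85.

$153.85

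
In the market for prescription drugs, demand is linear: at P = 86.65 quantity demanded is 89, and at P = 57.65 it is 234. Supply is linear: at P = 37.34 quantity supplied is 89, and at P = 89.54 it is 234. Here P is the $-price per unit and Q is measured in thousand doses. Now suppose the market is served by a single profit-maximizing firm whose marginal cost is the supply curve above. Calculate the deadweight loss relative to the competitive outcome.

Demand slope = (57.65 − 86.65)/(234 − 89) = −0.2, so P = 104.45 − 0.2Q.
Supply slope = (89.54 − 37.34)/(234 − 89) = 0.36, so P = 5.3 + 0.36Q.
Competitive equilibrium: 104.45 − 0.2Q = 5.3 + 0.36Q → Q* = 177.0536, P* = 69.0393.
Marginal revenue: MR = 104.45 − 0.4Q. Set MR = MC: 104.45 − 0.4Q = 5.3 + 0.36Q → Q_m = 130.4605.
Price P_m = 104.45 − 0.2·130.4605 = 78.3579; MC(Q_m) = 5.3 + 0.36·130.4605 = 52.2658.
Competitive Q* = 177.0536, so ΔQ = 46.5931; wedge = 78.3579 − 52.2658 = 26.0921.
Deadweight loss = ½ × 46.5931 × 26.0921 = $607.86 thousand.

$607.86 thousand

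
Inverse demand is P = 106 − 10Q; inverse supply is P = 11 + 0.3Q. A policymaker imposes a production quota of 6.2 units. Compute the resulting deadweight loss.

Competitive equilibrium: 106 − 10Q = 11 + 0.3Q → Q* = 9.2233, P* = 13.767.
At Q = 6.2: demand price = 106 − 10·6.2 = 44; supply price = 11 + 0.3·6.2 = 12.86.
ΔQ = 9.2233 − 6.2 = 3.0233; wedge = 44 − 12.86 = 31.14.
Deadweight loss = ½ × 3.0233 × 31.14 = 47.07.

47.07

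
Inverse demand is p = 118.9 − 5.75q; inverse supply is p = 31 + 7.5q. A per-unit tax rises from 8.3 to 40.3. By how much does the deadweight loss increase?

Competitive equilibrium: 118.9 − 5.75q = 31 + 7.5q → q* = 6.634, p* = 80.7547.
For a per-unit tax t: Δq = t/13.25, so DWL = ½·t·(t/13.25) = t²/26.5.
At t = 8.3: DWL = 2.6. At t = 40.3: DWL = 61.286.
Increase = 61.286 − 2.6 = 58.69.

58.69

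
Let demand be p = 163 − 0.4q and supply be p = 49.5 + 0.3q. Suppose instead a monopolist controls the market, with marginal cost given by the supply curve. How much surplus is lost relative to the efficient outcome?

1216.74

Competitive equilibrium: 163 − 0.4q = 49.5 + 0.3q → q* = 162.1429, p* = 98.1429.
Marginal revenue: MR = 163 − 0.8q. Set MR = MC: 163 − 0.8q = 49.5 + 0.3q → q_m = 103.1818.
Price p_m = 163 − 0.4·103.1818 = 121.7273; MC(q_m) = 49.5 + 0.3·103.1818 = 80.4545.
Competitive q* = 162.1429, so Δq = 58.9611; wedge = 121.7273 − 80.4545 = 41.2728.
Welfare loss = ½ × 58.9611 × 41.2728 = 1216.74.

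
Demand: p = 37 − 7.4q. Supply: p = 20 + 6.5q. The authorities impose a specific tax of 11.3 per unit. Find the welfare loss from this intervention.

4.59

Competitive equilibrium: 37 − 7.4q = 20 + 6.5q → q* = 1.223, p* = 27.9496.
With the tax, the buyer price exceeds the seller price by 11.3: (37 − 7.4q) − (20 + 6.5q) = 11.3 → q' = 0.4101.
Δq = 1.223 − 0.4101 = 0.8129; the wedge equals the tax, 11.3.
The triangle = ½ × 0.8129 × 11.3 = 4.59.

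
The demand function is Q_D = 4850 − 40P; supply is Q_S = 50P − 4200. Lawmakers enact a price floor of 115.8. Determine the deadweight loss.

In inverse form: demand P = 121.25 − 0.025Q, supply P = 84 + 0.02Q.
Competitive equilibrium: 121.25 − 0.025Q = 84 + 0.02Q → Q* = 827.7778, P* = 100.5556.
At the floor P = 115.8, quantity demanded = (121.25 − 115.8)/0.025 = 218.
Sellers' marginal cost at Q' = 218: 84 + 0.02·218 = 88.36.
ΔQ = 827.7778 − 218 = 609.7778; wedge = 115.8 − 88.36 = 27.44.
Welfare loss = ½ × 609.7778 × 27.44 = 8366.15.

8366.15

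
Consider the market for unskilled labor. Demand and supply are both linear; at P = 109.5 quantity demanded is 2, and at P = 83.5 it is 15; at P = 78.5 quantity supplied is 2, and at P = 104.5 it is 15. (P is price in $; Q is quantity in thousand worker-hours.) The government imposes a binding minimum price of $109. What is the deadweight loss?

$112.50 thousand

Demand slope = (83.5 − 109.5)/(15 − 2) = −2, so P = 113.5 − 2Q.
Supply slope = (104.5 − 78.5)/(15 − 2) = 2, so P = 74.5 + 2Q.
Competitive equilibrium: 113.5 − 2Q = 74.5 + 2Q → Q* = 9.75, P* = 94.
At the floor P = 109, quantity demanded = (113.5 − 109)/2 = 2.25.
Sellers' marginal cost at Q' = 2.25: 74.5 + 2·2.25 = 79.
ΔQ = 9.75 − 2.25 = 7.5; wedge = 109 − 79 = 30.
Welfare loss = ½ × 7.5 × 30 = $112.50 thousand.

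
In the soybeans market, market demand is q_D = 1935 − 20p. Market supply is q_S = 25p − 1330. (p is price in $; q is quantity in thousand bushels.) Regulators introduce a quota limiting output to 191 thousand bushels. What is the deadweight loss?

$3860.28 thousand

In inverse form: demand p = 96.75 − 0.05q, supply p = 53.2 + 0.04q.
Competitive equilibrium: 96.75 − 0.05q = 53.2 + 0.04q → q* = 483.8889, p* = 72.5556.
At q = 191: demand price = 96.75 − 0.05·191 = 87.2; supply price = 53.2 + 0.04·191 = 60.84.
Δq = 483.8889 − 191 = 292.8889; wedge = 87.2 − 60.84 = 26.36.
Welfare loss = ½ × 292.8889 × 26.36 = $3860.28 thousand.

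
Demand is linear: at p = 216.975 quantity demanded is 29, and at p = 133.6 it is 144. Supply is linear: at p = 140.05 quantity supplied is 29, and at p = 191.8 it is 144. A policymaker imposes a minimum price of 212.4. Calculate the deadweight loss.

2056.04

Demand slope = (133.6 − 216.975)/(144 − 29) = −0.725, so p = 238 − 0.725q.
Supply slope = (191.8 − 140.05)/(144 − 29) = 0.45, so p = 127 + 0.45q.
Competitive equilibrium: 238 − 0.725q = 127 + 0.45q → q* = 94.4681, p* = 169.5106.
At the floor p = 212.4, quantity demanded = (238 − 212.4)/0.725 = 35.3103.
Sellers' marginal cost at q' = 35.3103: 127 + 0.45·35.3103 = 142.8896.
Δq = 94.4681 − 35.3103 = 59.1578; wedge = 212.4 − 142.8896 = 69.5104.
The triangle = ½ × 59.1578 × 69.5104 = 2056.04.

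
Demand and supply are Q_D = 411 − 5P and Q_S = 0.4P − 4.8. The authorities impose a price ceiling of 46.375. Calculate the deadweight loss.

202.58

In inverse form: demand P = 82.2 − 0.2Q, supply P = 12 + 2.5Q.
Competitive equilibrium: 82.2 − 0.2Q = 12 + 2.5Q → Q* = 26, P* = 77.
At the ceiling P = 46.375, quantity supplied = (46.375 − 12)/2.5 = 13.75.
Willingness to pay at Q' = 13.75: 82.2 − 0.2·13.75 = 79.45.
ΔQ = 26 − 13.75 = 12.25; wedge = 79.45 − 46.375 = 33.075.
DWL = ½ × 12.25 × 33.075 = 202.58.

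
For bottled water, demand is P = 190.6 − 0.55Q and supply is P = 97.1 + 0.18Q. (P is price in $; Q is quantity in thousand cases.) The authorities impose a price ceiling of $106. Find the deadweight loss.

$2257.12 thousand

Competitive equilibrium: 190.6 − 0.55Q = 97.1 + 0.18Q → Q* = 128.08219, P* = 120.15479.
At the ceiling P = 106, quantity supplied = (106 − 97.1)/0.18 = 49.44444.
Willingness to pay at Q' = 49.44444: 190.6 − 0.55·49.44444 = 163.40556.
ΔQ = 128.08219 − 49.44444 = 78.63775; wedge = 163.40556 − 106 = 57.40556.
DWL = ½ × 78.63775 × 57.40556 = $2257.12 thousand.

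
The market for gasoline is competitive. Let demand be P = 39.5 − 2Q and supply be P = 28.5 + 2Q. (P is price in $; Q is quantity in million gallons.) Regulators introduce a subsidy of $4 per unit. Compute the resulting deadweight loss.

Competitive equilibrium: 39.5 − 2Q = 28.5 + 2Q → Q* = 2.75, P* = 34.
The subsidy lowers effective supply by 4: P = 24.5 + 2Q.
New quantity: 39.5 − 2Q = 24.5 + 2Q → Q' = 3.75.
Overproduction ΔQ = 3.75 − 2.75 = 1; wedge = subsidy = 4.
DWL = ½ × 1 × 4 = $2 million.

$2 million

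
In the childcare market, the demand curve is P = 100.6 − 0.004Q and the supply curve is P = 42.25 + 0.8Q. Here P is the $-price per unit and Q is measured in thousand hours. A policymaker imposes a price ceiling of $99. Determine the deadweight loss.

Competitive equilibrium: 100.6 − 0.004Q = 42.25 + 0.8Q → Q* = 72.5746, P* = 100.3097.
At the ceiling P = 99, quantity supplied = (99 − 42.25)/0.8 = 70.9375.
Willingness to pay at Q' = 70.9375: 100.6 − 0.004·70.9375 = 100.3163.
ΔQ = 72.5746 − 70.9375 = 1.6371; wedge = 100.3163 − 99 = 1.3163.
Deadweight loss = ½ × 1.6371 × 1.3163 = $1.08 thousand.

$1.08 thousand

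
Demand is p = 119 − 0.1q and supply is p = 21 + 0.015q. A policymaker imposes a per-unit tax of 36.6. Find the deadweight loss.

Competitive equilibrium: 119 − 0.1q = 21 + 0.015q → q* = 852.1739, p* = 33.7826.
With the tax, the buyer price exceeds the seller price by 36.6: (119 − 0.1q) − (21 + 0.015q) = 36.6 → q' = 533.913.
Δq = 852.1739 − 533.913 = 318.2609; the wedge equals the tax, 36.6.
Deadweight loss = ½ × 318.2609 × 36.6 = 5824.17.

5824.17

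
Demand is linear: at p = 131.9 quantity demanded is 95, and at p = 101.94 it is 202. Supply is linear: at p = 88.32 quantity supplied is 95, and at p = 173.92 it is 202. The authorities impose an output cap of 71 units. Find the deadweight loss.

Demand slope = (101.94 − 131.9)/(202 − 95) = −0.28, so p = 158.5 − 0.28q.
Supply slope = (173.92 − 88.32)/(202 − 95) = 0.8, so p = 12.32 + 0.8q.
Competitive equilibrium: 158.5 − 0.28q = 12.32 + 0.8q → q* = 135.3519, p* = 120.6015.
At q = 71: demand price = 158.5 − 0.28·71 = 138.62; supply price = 12.32 + 0.8·71 = 69.12.
Δq = 135.3519 − 71 = 64.3519; wedge = 138.62 − 69.12 = 69.5.
The triangle = ½ × 64.3519 × 69.5 = 2236.23.

2236.23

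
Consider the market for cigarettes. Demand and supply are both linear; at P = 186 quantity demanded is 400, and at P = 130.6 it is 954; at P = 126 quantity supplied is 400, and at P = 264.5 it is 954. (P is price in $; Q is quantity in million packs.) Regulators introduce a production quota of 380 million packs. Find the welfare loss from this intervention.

Demand slope = (130.6 − 186)/(954 − 400) = −0.1, so P = 226 − 0.1Q.
Supply slope = (264.5 − 126)/(954 − 400) = 0.25, so P = 26 + 0.25Q.
Competitive equilibrium: 226 − 0.1Q = 26 + 0.25Q → Q* = 571.4286, P* = 168.8571.
At Q = 380: demand price = 226 − 0.1·380 = 188; supply price = 26 + 0.25·380 = 121.
ΔQ = 571.4286 − 380 = 191.4286; wedge = 188 − 121 = 67.
Welfare loss = ½ × 191.4286 × 67 = $6412.86 million.

$6412.86 million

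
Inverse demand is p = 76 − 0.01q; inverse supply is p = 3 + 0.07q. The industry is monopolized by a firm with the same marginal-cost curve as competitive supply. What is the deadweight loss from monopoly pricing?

411.19

Competitive equilibrium: 76 − 0.01q = 3 + 0.07q → q* = 912.5, p* = 66.875.
Marginal revenue: MR = 76 − 0.02q. Set MR = MC: 76 − 0.02q = 3 + 0.07q → q_m = 811.1111.
Price p_m = 76 − 0.01·811.1111 = 67.8889; MC(q_m) = 3 + 0.07·811.1111 = 59.7778.
Competitive q* = 912.5, so Δq = 101.3889; wedge = 67.8889 − 59.7778 = 8.1111.
Welfare loss = ½ × 101.3889 × 8.1111 = 411.19.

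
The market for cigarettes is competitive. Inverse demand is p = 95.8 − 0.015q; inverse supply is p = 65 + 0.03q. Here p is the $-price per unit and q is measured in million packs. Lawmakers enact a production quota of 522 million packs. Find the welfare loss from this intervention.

$593.73 million

Competitive equilibrium: 95.8 − 0.015q = 65 + 0.03q → q* = 684.4444, p* = 85.5333.
At q = 522: demand price = 95.8 − 0.015·522 = 87.97; supply price = 65 + 0.03·522 = 80.66.
Δq = 684.4444 − 522 = 162.4444; wedge = 87.97 − 80.66 = 7.31.
The triangle = ½ × 162.4444 × 7.31 = $593.73 million.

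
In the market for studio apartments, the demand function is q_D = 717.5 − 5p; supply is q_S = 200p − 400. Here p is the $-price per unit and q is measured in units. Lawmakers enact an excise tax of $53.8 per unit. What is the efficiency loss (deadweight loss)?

In inverse form: demand p = 143.5 − 0.2q, supply p = 2 + 0.005q.
Competitive equilibrium: 143.5 − 0.2q = 2 + 0.005q → q* = 690.2439, p* = 5.4512.
With the tax, the buyer price exceeds the seller price by 53.8: (143.5 − 0.2q) − (2 + 0.005q) = 53.8 → q' = 427.8049.
Δq = 690.2439 − 427.8049 = 262.439; the wedge equals the tax, 53.8.
The triangle = ½ × 262.439 × 53.8 = $7059.61.

$7059.61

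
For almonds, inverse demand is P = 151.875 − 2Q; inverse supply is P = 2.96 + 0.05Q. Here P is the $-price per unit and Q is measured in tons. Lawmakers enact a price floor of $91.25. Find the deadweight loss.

$1836.53

Competitive equilibrium: 151.875 − 2Q = 2.96 + 0.05Q → Q* = 72.64146, P* = 6.59207.
At the floor P = 91.25, quantity demanded = (151.875 − 91.25)/2 = 30.3125.
Sellers' marginal cost at Q' = 30.3125: 2.96 + 0.05·30.3125 = 4.47563.
ΔQ = 72.64146 − 30.3125 = 42.32896; wedge = 91.25 − 4.47563 = 86.77437.
Welfare loss = ½ × 42.32896 × 86.77437 = $1836.53.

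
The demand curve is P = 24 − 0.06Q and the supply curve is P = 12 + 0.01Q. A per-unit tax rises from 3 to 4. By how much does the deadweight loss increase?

Competitive equilibrium: 24 − 0.06Q = 12 + 0.01Q → Q* = 171.4286, P* = 13.7143.
For a per-unit tax t: ΔQ = t/0.07, so DWL = ½·t·(t/0.07) = t²/0.14.
At t = 3: DWL = 64.286. At t = 4: DWL = 114.286.
Increase = 114.286 − 64.286 = 50.

50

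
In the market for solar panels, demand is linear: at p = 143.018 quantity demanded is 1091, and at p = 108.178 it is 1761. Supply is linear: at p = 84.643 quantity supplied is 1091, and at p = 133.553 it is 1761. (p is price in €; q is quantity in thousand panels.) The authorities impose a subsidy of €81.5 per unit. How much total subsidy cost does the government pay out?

Demand slope = (108.178 − 143.018)/(1761 − 1091) = −0.052, so p = 199.75 − 0.052q.
Supply slope = (133.553 − 84.643)/(1761 − 1091) = 0.073, so p = 5 + 0.073q.
Competitive equilibrium: 199.75 − 0.052q = 5 + 0.073q → q* = 1558, p* = 118.734.
The subsidy lowers effective supply by 81.5: p = 0.073q − 76.5.
New quantity: 199.75 − 0.052q = 0.073q − 76.5 → q' = 2210.
Total subsidy cost = 81.5 × 2210 = €180115 thousand.

€180115 thousand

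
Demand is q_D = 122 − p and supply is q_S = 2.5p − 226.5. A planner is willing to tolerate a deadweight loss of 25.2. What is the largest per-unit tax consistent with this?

In inverse form: demand p = 122 − q, supply p = 90.6 + 0.4q.
Competitive equilibrium: 122 − q = 90.6 + 0.4q → q* = 22.4286, p* = 99.5714.
A tax t gives Δq = t/1.4 and wedge t, so DWL = t²/2.8.
t²/2.8 = 25.2 → t² = 70.56 → t = 8.4.

8.4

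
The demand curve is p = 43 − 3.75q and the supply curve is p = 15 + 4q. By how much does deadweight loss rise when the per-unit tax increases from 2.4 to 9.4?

5.33

Competitive equilibrium: 43 − 3.75q = 15 + 4q → q* = 3.6129, p* = 29.4516.
For a per-unit tax t: Δq = t/7.75, so DWL = ½·t·(t/7.75) = t²/15.5.
At t = 2.4: DWL = 0.372. At t = 9.4: DWL = 5.701.
Increase = 5.701 − 0.372 = 5.33.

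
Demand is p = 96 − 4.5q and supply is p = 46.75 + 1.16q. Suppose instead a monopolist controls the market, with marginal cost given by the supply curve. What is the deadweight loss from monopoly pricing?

Competitive equilibrium: 96 − 4.5q = 46.75 + 1.16q → q* = 8.7014, p* = 56.8436.
Marginal revenue: MR = 96 − 9q. Set MR = MC: 96 − 9q = 46.75 + 1.16q → q_m = 4.8474.
Price p_m = 96 − 4.5·4.8474 = 74.1867; MC(q_m) = 46.75 + 1.16·4.8474 = 52.373.
Competitive q* = 8.7014, so Δq = 3.854; wedge = 74.1867 − 52.373 = 21.8137.
Welfare loss = ½ × 3.854 × 21.8137 = 42.03.

42.03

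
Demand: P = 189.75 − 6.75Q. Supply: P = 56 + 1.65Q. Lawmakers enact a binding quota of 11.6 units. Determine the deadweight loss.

Competitive equilibrium: 189.75 − 6.75Q = 56 + 1.65Q → Q* = 15.9226, P* = 82.2723.
At Q = 11.6: demand price = 189.75 − 6.75·11.6 = 111.45; supply price = 56 + 1.65·11.6 = 75.14.
ΔQ = 15.9226 − 11.6 = 4.3226; wedge = 111.45 − 75.14 = 36.31.
The triangle = ½ × 4.3226 × 36.31 = 78.48.

78.48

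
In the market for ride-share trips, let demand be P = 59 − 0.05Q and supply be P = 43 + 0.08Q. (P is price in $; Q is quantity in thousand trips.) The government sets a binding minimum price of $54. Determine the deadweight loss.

$34.62 thousand

Competitive equilibrium: 59 − 0.05Q = 43 + 0.08Q → Q* = 123.0769, P* = 52.8462.
At the floor P = 54, quantity demanded = (59 − 54)/0.05 = 100.
Sellers' marginal cost at Q' = 100: 43 + 0.08·100 = 51.
ΔQ = 123.0769 − 100 = 23.0769; wedge = 54 − 51 = 3.
DWL = ½ × 23.0769 × 3 = $34.62 thousand.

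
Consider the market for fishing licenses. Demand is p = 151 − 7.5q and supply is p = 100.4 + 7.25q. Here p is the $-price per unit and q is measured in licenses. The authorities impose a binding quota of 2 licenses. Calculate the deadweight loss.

$15.09

Competitive equilibrium: 151 − 7.5q = 100.4 + 7.25q → q* = 3.4305, p* = 125.2712.
At q = 2: demand price = 151 − 7.5·2 = 136; supply price = 100.4 + 7.25·2 = 114.9.
Δq = 3.4305 − 2 = 1.4305; wedge = 136 − 114.9 = 21.1.
Welfare loss = ½ × 1.4305 × 21.1 = $15.09.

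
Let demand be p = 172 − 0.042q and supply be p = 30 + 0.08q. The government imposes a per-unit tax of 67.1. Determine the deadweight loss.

18452.50

Competitive equilibrium: 172 − 0.042q = 30 + 0.08q → q* = 1163.9344, p* = 123.1148.
With the tax, the buyer price exceeds the seller price by 67.1: (172 − 0.042q) − (30 + 0.08q) = 67.1 → q' = 613.9344.
Δq = 1163.9344 − 613.9344 = 550; the wedge equals the tax, 67.1.
DWL = ½ × 550 × 67.1 = 18452.50.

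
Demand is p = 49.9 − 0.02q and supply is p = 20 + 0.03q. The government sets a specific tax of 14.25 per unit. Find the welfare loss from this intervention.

2030.625

Competitive equilibrium: 49.9 − 0.02q = 20 + 0.03q → q* = 598, p* = 37.94.
With the tax, the buyer price exceeds the seller price by 14.25: (49.9 − 0.02q) − (20 + 0.03q) = 14.25 → q' = 313.
Δq = 598 − 313 = 285; the wedge equals the tax, 14.25.
The triangle = ½ × 285 × 14.25 = 2030.625.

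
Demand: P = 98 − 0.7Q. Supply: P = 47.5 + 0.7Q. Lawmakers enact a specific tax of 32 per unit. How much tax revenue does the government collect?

Competitive equilibrium: 98 − 0.7Q = 47.5 + 0.7Q → Q* = 36.0714, P* = 72.75.
With the tax, the buyer price exceeds the seller price by 32: (98 − 0.7Q) − (47.5 + 0.7Q) = 32 → Q' = 13.2143.
Tax revenue = 32 × 13.2143 = 422.86.

422.86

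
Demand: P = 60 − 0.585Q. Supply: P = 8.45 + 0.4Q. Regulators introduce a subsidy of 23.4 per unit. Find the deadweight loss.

Competitive equilibrium: 60 − 0.585Q = 8.45 + 0.4Q → Q* = 52.335, P* = 29.384.
The subsidy lowers effective supply by 23.4: P = 0.4Q − 14.95.
New quantity: 60 − 0.585Q = 0.4Q − 14.95 → Q' = 76.0914.
Overproduction ΔQ = 76.0914 − 52.335 = 23.7564; wedge = subsidy = 23.4.
Welfare loss = ½ × 23.7564 × 23.4 = 277.95.

277.95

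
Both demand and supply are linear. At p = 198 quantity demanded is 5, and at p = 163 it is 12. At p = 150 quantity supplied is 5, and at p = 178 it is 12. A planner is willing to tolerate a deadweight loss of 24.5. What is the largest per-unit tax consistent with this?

Demand slope = (163 − 198)/(12 − 5) = −5, so p = 223 − 5q.
Supply slope = (178 − 150)/(12 − 5) = 4, so p = 130 + 4q.
Competitive equilibrium: 223 − 5q = 130 + 4q → q* = 10.3333, p* = 171.3333.
A tax t gives Δq = t/9 and wedge t, so DWL = t²/18.
t²/18 = 24.5 → t² = 441 → t = 21.

21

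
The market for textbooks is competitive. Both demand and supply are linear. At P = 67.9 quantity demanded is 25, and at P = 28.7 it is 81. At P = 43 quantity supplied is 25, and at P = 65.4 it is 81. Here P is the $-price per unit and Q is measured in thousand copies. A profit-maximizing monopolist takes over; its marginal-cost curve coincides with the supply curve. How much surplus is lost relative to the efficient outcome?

Demand slope = (28.7 − 67.9)/(81 − 25) = −0.7, so P = 85.4 − 0.7Q.
Supply slope = (65.4 − 43)/(81 − 25) = 0.4, so P = 33 + 0.4Q.
Competitive equilibrium: 85.4 − 0.7Q = 33 + 0.4Q → Q* = 47.6364, P* = 52.0545.
Marginal revenue: MR = 85.4 − 1.4Q. Set MR = MC: 85.4 − 1.4Q = 33 + 0.4Q → Q_m = 29.1111.
Price P_m = 85.4 − 0.7·29.1111 = 65.0222; MC(Q_m) = 33 + 0.4·29.1111 = 44.6444.
Competitive Q* = 47.6364, so ΔQ = 18.5253; wedge = 65.0222 − 44.6444 = 20.3778.
The triangle = ½ × 18.5253 × 20.3778 = $188.75 thousand.

$188.75 thousand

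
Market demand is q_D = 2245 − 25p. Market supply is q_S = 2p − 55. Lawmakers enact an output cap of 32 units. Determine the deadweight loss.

1876.67

In inverse form: demand p = 89.8 − 0.04q, supply p = 27.5 + 0.5q.
Competitive equilibrium: 89.8 − 0.04q = 27.5 + 0.5q → q* = 115.3704, p* = 85.1852.
At q = 32: demand price = 89.8 − 0.04·32 = 88.52; supply price = 27.5 + 0.5·32 = 43.5.
Δq = 115.3704 − 32 = 83.3704; wedge = 88.52 − 43.5 = 45.02.
Welfare loss = ½ × 83.3704 × 45.02 = 1876.67.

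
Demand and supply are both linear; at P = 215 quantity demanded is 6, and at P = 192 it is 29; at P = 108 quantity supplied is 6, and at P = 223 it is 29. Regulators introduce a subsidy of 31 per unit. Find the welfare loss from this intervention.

Demand slope = (192 − 215)/(29 − 6) = −1, so P = 221 − Q.
Supply slope = (223 − 108)/(29 − 6) = 5, so P = 78 + 5Q.
Competitive equilibrium: 221 − Q = 78 + 5Q → Q* = 23.8333, P* = 197.1667.
The subsidy lowers effective supply by 31: P = 47 + 5Q.
New quantity: 221 − Q = 47 + 5Q → Q' = 29.
Overproduction ΔQ = 29 − 23.8333 = 5.1667; wedge = subsidy = 31.
Welfare loss = ½ × 5.1667 × 31 = 80.08.

80.08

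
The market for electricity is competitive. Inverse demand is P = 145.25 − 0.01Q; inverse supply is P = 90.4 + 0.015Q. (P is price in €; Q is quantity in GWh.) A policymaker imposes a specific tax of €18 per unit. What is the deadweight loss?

Competitive equilibrium: 145.25 − 0.01Q = 90.4 + 0.015Q → Q* = 2194, P* = 123.31.
With the tax, the buyer price exceeds the seller price by 18: (145.25 − 0.01Q) − (90.4 + 0.015Q) = 18 → Q' = 1474.
ΔQ = 2194 − 1474 = 720; the wedge equals the tax, 18.
The triangle = ½ × 720 × 18 = €6480.

€6480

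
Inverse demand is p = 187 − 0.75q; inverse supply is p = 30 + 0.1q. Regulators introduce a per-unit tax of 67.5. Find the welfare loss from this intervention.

2680.15

Competitive equilibrium: 187 − 0.75q = 30 + 0.1q → q* = 184.7059, p* = 48.4706.
With the tax, the buyer price exceeds the seller price by 67.5: (187 − 0.75q) − (30 + 0.1q) = 67.5 → q' = 105.2941.
Δq = 184.7059 − 105.2941 = 79.4118; the wedge equals the tax, 67.5.
Deadweight loss = ½ × 79.4118 × 67.5 = 2680.15.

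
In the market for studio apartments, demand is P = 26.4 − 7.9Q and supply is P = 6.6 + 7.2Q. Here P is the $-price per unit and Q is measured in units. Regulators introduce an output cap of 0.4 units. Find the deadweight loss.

Competitive equilibrium: 26.4 − 7.9Q = 6.6 + 7.2Q → Q* = 1.3113, P* = 16.0411.
At Q = 0.4: demand price = 26.4 − 7.9·0.4 = 23.24; supply price = 6.6 + 7.2·0.4 = 9.48.
ΔQ = 1.3113 − 0.4 = 0.9113; wedge = 23.24 − 9.48 = 13.76.
Deadweight loss = ½ × 0.9113 × 13.76 = $6.27.

$6.27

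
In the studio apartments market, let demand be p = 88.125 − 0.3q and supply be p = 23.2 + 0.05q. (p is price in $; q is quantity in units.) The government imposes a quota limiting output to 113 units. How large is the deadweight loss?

$919.84

Competitive equilibrium: 88.125 − 0.3q = 23.2 + 0.05q → q* = 185.5, p* = 32.475.
At q = 113: demand price = 88.125 − 0.3·113 = 54.225; supply price = 23.2 + 0.05·113 = 28.85.
Δq = 185.5 − 113 = 72.5; wedge = 54.225 − 28.85 = 25.375.
Welfare loss = ½ × 72.5 × 25.375 = $919.84.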